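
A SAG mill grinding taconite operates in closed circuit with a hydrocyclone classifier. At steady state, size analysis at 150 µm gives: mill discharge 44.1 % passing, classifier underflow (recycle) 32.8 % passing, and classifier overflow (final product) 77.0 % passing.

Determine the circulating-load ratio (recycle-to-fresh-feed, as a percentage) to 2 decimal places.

CL = 291.15 %

Let r = R/F. Size balance at 150 µm:
d + r·d = r·u + o → r(d−u) = o−d
r = (77.0 − 44.1)/(44.1 − 32.8) = 32.9/11.3 = 2.9115
CL = 100·r = 291.15 %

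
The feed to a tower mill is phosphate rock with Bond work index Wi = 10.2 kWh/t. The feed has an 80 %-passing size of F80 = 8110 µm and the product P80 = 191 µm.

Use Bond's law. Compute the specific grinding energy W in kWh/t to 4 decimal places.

W = 6.2478 kWh/t

Bond:  W = 10 Wi (1/√P − 1/√F)
1/√191 = 0.072357;  1/√8110 = 0.011104
W = 10·10.2·(0.072357 − 0.011104) = 6.2478 kWh/t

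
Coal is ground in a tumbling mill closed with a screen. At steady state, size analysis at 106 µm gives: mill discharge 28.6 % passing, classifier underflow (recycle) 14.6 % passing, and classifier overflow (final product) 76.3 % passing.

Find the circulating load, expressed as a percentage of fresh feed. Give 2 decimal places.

CL = 340.71 %

Let r = R/F. Size balance at 106 µm:
d + r·d = r·u + o → r(d−u) = o−d
r = (76.3 − 28.6)/(28.6 − 14.6) = 47.7/14.0 = 3.4071
CL = 100·r = 340.71 %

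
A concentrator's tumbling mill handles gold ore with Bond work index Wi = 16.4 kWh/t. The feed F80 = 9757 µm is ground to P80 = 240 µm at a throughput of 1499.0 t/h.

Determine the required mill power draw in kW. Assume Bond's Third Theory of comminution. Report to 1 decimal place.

P = 13379.9 kW

W = 10 Wi (P80^-0.5 − F80^-0.5)
W = 10·16.4·(1/√240 − 1/√9757) = 10·16.4·(0.054426) = 8.9259 kWh/t
P_mill = W·ṁ = 8.9259·1499.0 = 13379.9 kW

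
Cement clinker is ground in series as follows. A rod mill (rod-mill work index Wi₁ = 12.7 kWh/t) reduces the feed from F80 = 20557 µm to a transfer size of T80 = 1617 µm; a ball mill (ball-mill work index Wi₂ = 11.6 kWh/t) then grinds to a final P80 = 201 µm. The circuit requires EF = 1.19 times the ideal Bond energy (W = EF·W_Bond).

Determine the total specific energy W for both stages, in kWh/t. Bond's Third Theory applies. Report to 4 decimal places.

W = 9.0080 kWh/t

W = 10 Wi / √P80 − 10 Wi / √F80
Stage 1 (20557→1617 µm, Wi₁=12.7): W₁ = 10·12.7·(0.024868 − 0.006975) = 2.2725 kWh/t
Stage 2 (1617→201 µm, Wi₂=11.6): W₂ = 10·11.6·(0.070535 − 0.024868) = 5.2973 kWh/t
W = W₁ + W₂ = 2.2725 + 5.2973 = 7.5698 kWh/t
Apply correction: 7.5698 × 1.19 = 9.0080 kWh/t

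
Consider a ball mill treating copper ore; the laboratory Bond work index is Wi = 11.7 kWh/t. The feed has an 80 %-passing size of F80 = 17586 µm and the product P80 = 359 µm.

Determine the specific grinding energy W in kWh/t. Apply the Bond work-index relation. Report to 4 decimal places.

W = 10·Wi·(P80^(-½) − F80^(-½))
1/√359 = 0.052778;  1/√17586 = 0.007541
W = 10·11.7·(0.052778 − 0.007541) = 5.2928 kWh/t

W = 5.2928 kWh/t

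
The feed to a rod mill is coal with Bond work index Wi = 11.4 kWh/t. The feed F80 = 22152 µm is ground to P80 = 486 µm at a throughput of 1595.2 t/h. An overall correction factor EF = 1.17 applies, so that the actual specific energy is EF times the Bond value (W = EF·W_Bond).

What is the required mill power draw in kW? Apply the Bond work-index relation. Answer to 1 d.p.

P = 8221.8 kW

Bond:  W = 10 Wi (1/√P − 1/√F)
W = 10·11.4·(1/√486 − 1/√22152) = 10·11.4·(0.038642) = 4.4052 kWh/t
With EF = 1.17: W = 4.4052·1.17 = 5.1541 kWh/t
Mill draw = 5.1541 × 1595.2 = 8221.8 kW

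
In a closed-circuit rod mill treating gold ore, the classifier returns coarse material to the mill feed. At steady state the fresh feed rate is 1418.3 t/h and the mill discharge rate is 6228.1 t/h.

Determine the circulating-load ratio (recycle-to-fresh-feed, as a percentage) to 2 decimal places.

CL = 339.12 %

Discharge = new feed + return, hence
R = M − F = 6228.1 − 1418.3 = 4809.8 t/h
CL = 100·R/F = 100·4809.8/1418.3 = 339.12 %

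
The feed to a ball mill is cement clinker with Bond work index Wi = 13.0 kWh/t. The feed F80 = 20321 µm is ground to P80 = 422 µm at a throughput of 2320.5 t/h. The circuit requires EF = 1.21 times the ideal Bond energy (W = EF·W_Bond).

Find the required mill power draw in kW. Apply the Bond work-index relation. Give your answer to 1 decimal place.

P = 15208.1 kW

Bond: W = 10·Wi·(1/√P80 − 1/√F80)
W = 10·13.0·(1/√422 − 1/√20321) = 10·13.0·(0.041664) = 5.4164 kWh/t
W_actual = 1.21 × 5.4164 = 6.5538 kWh/t
P_mill = W·ṁ = 6.5538·2320.5 = 15208.1 kW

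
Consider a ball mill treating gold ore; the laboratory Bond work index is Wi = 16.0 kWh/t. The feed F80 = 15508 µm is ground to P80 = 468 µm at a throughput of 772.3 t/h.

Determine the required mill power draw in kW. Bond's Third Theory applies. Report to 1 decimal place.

P = 4719.7 kW

W = 10·Wi·[P80^(−½) − F80^(−½)]
W = 10·16.0·(1/√468 − 1/√15508) = 10·16.0·(0.038195) = 6.1112 kWh/t
Power = W × throughput = 6.1112 kWh/t × 772.3 t/h = 4719.7 kW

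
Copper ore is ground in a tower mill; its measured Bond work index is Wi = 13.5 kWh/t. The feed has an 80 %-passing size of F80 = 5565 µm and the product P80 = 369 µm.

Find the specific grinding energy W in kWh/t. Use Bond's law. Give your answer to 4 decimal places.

W = 10 Wi (P80^-0.5 − F80^-0.5)
1/√369 = 0.052058;  1/√5565 = 0.013405
W = 10·13.5·(0.052058 − 0.013405) = 5.2181 kWh/t

W = 5.2181 kWh/t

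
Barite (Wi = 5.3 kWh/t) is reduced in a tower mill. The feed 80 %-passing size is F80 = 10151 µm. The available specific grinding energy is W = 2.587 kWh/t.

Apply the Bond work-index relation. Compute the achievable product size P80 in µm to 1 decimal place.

P80 = 289.9 µm

Bond:  W = 10 Wi (1/√P − 1/√F)
⇒ 1/√P80 = W/(10 Wi) + 1/√F80
  = 2.5870/(10·5.3) + 1/√10151 = 0.048811 + 0.009925 = 0.058737
P80 = (1/0.058737)² = 17.0251² = 289.86 µm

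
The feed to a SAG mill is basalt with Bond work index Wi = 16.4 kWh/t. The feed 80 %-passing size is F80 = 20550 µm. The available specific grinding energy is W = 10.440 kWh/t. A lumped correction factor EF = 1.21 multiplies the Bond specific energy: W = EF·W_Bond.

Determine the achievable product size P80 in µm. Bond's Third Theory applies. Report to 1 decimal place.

W = 10·Wi·(P80^(-½) − F80^(-½))
W_Bond = W / EF = 10.440 / 1.21 = 8.6281 kWh/t
1/√P80 = 1/√F80 + W_Bond/(10·Wi)
  = 8.6281/(10·16.4) + 1/√20550 = 0.052610 + 0.006976 = 0.059586
P80 = (1/0.059586)² = 16.7824² = 281.65 µm

P80 = 281.6 µm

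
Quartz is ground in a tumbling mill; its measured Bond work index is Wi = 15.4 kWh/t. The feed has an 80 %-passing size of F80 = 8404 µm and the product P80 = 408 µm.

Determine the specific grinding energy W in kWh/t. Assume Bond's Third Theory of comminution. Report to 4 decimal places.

W = 5.9443 kWh/t

W = 10·Wi·[P80^(−½) − F80^(−½)]
1/√408 = 0.049507;  1/√8404 = 0.010908
W = 10·15.4·(0.049507 − 0.010908) = 5.9443 kWh/t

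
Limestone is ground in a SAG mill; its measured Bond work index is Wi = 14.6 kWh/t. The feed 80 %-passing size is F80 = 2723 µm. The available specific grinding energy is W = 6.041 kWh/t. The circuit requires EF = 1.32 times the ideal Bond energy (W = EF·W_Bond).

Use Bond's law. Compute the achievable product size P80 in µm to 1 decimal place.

P80 = 392.0 µm

W = 10 Wi (1/√P80 − 1/√F80)  [Bond]
W_Bond = W / EF = 6.041 / 1.32 = 4.5765 kWh/t
P80^-0.5 = F80^-0.5 + W_Bond/(10 Wi)
  = 4.5765/(10·14.6) + 1/√2723 = 0.031346 + 0.019164 = 0.050510
P80 = (1/0.050510)² = 19.7982² = 391.97 µm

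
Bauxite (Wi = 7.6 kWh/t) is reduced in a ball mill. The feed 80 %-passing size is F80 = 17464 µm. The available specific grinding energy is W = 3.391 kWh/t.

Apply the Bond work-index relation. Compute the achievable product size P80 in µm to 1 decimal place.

P80 = 367.2 µm

W_Bond = 10·Wi·(1/√P₈₀ − 1/√F₈₀)
P80^-0.5 = F80^-0.5 + W/(10 Wi)
  = 3.3910/(10·7.6) + 1/√17464 = 0.044618 + 0.007567 = 0.052185
P80 = (1/0.052185)² = 19.1624² = 367.20 µm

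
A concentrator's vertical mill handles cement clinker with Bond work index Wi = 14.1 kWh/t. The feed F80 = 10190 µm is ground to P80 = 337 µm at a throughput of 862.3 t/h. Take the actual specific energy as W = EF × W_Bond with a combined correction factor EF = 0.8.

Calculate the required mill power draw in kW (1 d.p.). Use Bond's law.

P = 4334.9 kW

W = 10·Wi·[P80^(−½) − F80^(−½)]
W = 10·14.1·(1/√337 − 1/√10190) = 10·14.1·(0.044567) = 6.2840 kWh/t
Corrected W = EF·W_Bond = 0.8·6.2840 = 5.0272 kWh/t
Power = W × throughput = 5.0272 kWh/t × 862.3 t/h = 4334.9 kW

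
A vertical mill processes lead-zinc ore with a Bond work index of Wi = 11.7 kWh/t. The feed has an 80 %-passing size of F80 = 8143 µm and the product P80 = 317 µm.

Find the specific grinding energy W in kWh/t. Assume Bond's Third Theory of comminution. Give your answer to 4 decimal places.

W = 5.2748 kWh/t

W = 10·Wi·(P80^(-½) − F80^(-½))
1/√317 = 0.056166;  1/√8143 = 0.011082
W = 10·11.7·(0.056166 − 0.011082) = 5.2748 kWh/t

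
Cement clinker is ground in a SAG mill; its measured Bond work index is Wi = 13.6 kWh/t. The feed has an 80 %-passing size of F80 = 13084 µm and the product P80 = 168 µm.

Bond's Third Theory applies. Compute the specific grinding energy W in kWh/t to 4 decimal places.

W = 10 Wi (1/√P80 − 1/√F80)  [Bond]
1/√168 = 0.077152;  1/√13084 = 0.008742
W = 10·13.6·(0.077152 − 0.008742) = 9.3037 kWh/t

W = 9.3037 kWh/t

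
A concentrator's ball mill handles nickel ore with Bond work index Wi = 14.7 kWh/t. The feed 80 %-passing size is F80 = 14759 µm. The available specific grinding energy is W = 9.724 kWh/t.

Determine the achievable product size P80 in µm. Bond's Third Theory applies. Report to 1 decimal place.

Bond: W = 10·Wi·(1/√P80 − 1/√F80)
P80^(−½) = W/(10 Wi) + F80^(−½)
  = 9.7240/(10·14.7) + 1/√14759 = 0.066150 + 0.008231 = 0.074381
P80 = (1/0.074381)² = 13.4443² = 180.75 µm

P80 = 180.7 µm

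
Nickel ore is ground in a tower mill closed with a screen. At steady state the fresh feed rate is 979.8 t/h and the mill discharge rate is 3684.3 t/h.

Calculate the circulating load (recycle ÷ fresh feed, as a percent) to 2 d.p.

Steady state: M = F + R.
R = M − F = 3684.3 − 979.8 = 2704.5 t/h
CL = 100·R/F = 100·2704.5/979.8 = 276.03 %

CL = 276.03 %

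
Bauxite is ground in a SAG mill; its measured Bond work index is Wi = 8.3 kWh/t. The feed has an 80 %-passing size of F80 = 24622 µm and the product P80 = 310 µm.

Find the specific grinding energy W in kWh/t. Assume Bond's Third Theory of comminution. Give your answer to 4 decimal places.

W = 4.1851 kWh/t

W = 10 Wi / √P80 − 10 Wi / √F80
1/√310 = 0.056796;  1/√24622 = 0.006373
W = 10·8.3·(0.056796 − 0.006373) = 4.1851 kWh/t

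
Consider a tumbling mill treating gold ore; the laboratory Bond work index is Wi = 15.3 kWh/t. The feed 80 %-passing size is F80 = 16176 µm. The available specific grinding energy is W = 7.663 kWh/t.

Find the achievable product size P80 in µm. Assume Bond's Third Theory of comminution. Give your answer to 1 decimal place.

P80 = 297.8 µm

W = 10·Wi·(P80^(-½) − F80^(-½))
P80^(−½) = W/(10 Wi) + F80^(−½)
  = 7.6630/(10·15.3) + 1/√16176 = 0.050085 + 0.007863 = 0.057948
P80 = (1/0.057948)² = 17.2570² = 297.80 µm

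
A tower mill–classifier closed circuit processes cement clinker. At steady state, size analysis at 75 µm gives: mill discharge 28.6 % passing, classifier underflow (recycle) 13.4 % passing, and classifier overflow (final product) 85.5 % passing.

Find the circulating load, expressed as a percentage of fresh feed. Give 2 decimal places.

CL = 374.34 %

Classifier node, passing 75 µm:
(1+r)·d = r·u + o ⇒ r = (o−d)/(d−u)
r = (85.5 − 28.6)/(28.6 − 13.4) = 56.9/15.2 = 3.7434
CL = 100·r = 374.34 %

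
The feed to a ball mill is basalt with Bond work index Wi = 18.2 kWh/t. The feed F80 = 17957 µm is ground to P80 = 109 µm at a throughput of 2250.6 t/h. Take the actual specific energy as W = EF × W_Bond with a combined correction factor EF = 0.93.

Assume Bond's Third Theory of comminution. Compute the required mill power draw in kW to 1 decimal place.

P = 33644.4 kW

Bond: W = 10·Wi·(1/√P80 − 1/√F80)
W = 10·18.2·(1/√109 − 1/√17957) = 10·18.2·(0.088320) = 16.0743 kWh/t
W_actual = 0.93 × 16.0743 = 14.9491 kWh/t
P = W·T = 14.9491·2250.6 = 33644.4 kW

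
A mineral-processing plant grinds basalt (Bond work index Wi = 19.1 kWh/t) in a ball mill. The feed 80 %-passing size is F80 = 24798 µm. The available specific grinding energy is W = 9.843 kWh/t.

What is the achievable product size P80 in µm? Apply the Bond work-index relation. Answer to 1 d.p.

W = 10 Wi (P80^-0.5 − F80^-0.5)
P80^(−½) = W/(10 Wi) + F80^(−½)
  = 9.8430/(10·19.1) + 1/√24798 = 0.051534 + 0.006350 = 0.057884
P80 = (1/0.057884)² = 17.2758² = 298.45 µm

P80 = 298.5 µm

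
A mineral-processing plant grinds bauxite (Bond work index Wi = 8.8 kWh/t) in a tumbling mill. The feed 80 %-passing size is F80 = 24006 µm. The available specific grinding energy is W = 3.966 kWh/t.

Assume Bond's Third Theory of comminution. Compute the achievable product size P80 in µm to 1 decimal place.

P80 = 376.7 µm

W = 10 Wi (P80^-0.5 − F80^-0.5)
1/√P80 = 1/√F80 + W/(10·Wi)
  = 3.9660/(10·8.8) + 1/√24006 = 0.045068 + 0.006454 = 0.051522
P80 = (1/0.051522)² = 19.4091² = 376.71 µm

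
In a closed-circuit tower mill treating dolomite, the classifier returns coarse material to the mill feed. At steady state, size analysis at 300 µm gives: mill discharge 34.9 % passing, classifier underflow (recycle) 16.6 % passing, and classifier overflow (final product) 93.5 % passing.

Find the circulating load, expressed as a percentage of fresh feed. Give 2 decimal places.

CL = 320.22 %

Let r = R/F. Size balance at 300 µm:
Fd + Rd = Ru + Fo ⇒ R/F = (o−d)/(d−u)
r = (93.5 − 34.9)/(34.9 − 16.6) = 58.6/18.3 = 3.2022
CL = 100·r = 320.22 %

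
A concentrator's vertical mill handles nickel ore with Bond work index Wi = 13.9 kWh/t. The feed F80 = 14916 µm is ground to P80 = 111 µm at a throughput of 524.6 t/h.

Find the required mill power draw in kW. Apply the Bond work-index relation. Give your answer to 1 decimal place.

W = 10·Wi·[P80^(−½) − F80^(−½)]
W = 10·13.9·(1/√111 − 1/√14916) = 10·13.9·(0.086728) = 12.0552 kWh/t
Mill draw = 12.0552 × 524.6 = 6324.1 kW

P = 6324.1 kW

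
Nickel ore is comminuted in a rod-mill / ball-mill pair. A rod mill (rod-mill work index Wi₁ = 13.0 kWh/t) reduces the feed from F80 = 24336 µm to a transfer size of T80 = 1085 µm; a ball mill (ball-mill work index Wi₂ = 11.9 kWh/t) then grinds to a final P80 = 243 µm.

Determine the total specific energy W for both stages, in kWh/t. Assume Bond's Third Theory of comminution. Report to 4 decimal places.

W = 10 Wi (P80^-0.5 − F80^-0.5)
Stage 1 (24336→1085 µm, Wi₁=13.0): W₁ = 10·13.0·(0.030359 − 0.006410) = 3.1133 kWh/t
Stage 2 (1085→243 µm, Wi₂=11.9): W₂ = 10·11.9·(0.064150 − 0.030359) = 4.0212 kWh/t
W = W₁ + W₂ = 3.1133 + 4.0212 = 7.1345 kWh/t

W = 7.1345 kWh/t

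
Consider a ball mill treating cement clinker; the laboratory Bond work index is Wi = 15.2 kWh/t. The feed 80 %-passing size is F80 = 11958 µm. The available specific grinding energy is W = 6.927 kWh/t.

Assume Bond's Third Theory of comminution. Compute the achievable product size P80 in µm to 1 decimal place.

P80 = 334.0 µm

W = 10·Wi·[P80^(−½) − F80^(−½)]
P80^(−½) = W/(10 Wi) + F80^(−½)
  = 6.9270/(10·15.2) + 1/√11958 = 0.045572 + 0.009145 = 0.054717
P80 = (1/0.054717)² = 18.2758² = 334.01 µm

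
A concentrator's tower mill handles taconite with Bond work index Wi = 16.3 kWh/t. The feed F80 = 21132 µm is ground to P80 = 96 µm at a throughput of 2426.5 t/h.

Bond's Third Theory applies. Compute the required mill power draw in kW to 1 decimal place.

P = 37646.7 kW

Bond:  W = 10 Wi (1/√P − 1/√F)
W = 10·16.3·(1/√96 − 1/√21132) = 10·16.3·(0.095183) = 15.5148 kWh/t
P_mill = W·ṁ = 15.5148·2426.5 = 37646.7 kW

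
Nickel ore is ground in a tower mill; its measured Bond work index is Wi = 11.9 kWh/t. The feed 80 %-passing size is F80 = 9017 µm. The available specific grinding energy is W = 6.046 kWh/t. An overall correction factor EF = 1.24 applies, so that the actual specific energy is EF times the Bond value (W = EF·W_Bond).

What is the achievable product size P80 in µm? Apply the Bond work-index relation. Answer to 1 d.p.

Bond:  W = 10 Wi (1/√P − 1/√F)
W_Bond = W / EF = 6.046 / 1.24 = 4.8758 kWh/t
1/√P80 = 1/√F80 + W_Bond/(10·Wi)
  = 4.8758/(10·11.9) + 1/√9017 = 0.040973 + 0.010531 = 0.051504
P80 = (1/0.051504)² = 19.4159² = 376.98 µm

P80 = 377.0 µm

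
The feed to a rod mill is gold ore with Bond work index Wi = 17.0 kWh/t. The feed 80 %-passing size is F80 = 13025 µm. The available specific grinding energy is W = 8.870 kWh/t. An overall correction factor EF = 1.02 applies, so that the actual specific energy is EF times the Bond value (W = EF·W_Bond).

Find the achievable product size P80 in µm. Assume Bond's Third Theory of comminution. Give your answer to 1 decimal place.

P80 = 278.6 µm

Bond:  W = 10 Wi (1/√P − 1/√F)
W_Bond = W / EF = 8.870 / 1.02 = 8.6961 kWh/t
P80^(−½) = W_Bond/(10 Wi) + F80^(−½)
  = 8.6961/(10·17.0) + 1/√13025 = 0.051153 + 0.008762 = 0.059916
P80 = (1/0.059916)² = 16.6902² = 278.56 µm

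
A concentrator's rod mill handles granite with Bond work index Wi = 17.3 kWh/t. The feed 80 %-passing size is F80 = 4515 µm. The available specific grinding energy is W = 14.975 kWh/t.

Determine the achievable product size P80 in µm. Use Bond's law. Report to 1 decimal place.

P80 = 97.2 µm

Bond:  W = 10 Wi (1/√P − 1/√F)
1/√P80 = 1/√F80 + W/(10·Wi)
  = 14.9750/(10·17.3) + 1/√4515 = 0.086561 + 0.014882 = 0.101443
P80 = (1/0.101443)² = 9.8577² = 97.18 µm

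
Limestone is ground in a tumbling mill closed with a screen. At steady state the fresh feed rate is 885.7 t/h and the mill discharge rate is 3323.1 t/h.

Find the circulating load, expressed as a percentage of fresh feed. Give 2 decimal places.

CL = 275.19 %

M = F + R at steady state, so:
R = M − F = 3323.1 − 885.7 = 2437.4 t/h
CL = 100·R/F = 100·2437.4/885.7 = 275.19 %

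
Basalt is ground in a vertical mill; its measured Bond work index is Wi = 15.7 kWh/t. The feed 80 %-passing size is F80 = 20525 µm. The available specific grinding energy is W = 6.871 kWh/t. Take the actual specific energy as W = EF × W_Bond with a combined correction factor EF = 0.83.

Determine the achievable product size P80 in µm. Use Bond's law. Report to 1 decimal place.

P80 = 280.5 µm

W = 10·Wi·[P80^(−½) − F80^(−½)]
W_Bond = W / EF = 6.871 / 0.83 = 8.2783 kWh/t
P80^-0.5 = F80^-0.5 + W_Bond/(10 Wi)
  = 8.2783/(10·15.7) + 1/√20525 = 0.052728 + 0.006980 = 0.059708
P80 = (1/0.059708)² = 16.7481² = 280.50 µm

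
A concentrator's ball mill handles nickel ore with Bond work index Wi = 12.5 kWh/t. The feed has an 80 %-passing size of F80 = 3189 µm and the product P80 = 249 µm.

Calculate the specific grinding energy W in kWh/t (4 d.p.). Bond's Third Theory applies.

W = 5.7080 kWh/t

W = 10·Wi·(P80^(-½) − F80^(-½))
1/√249 = 0.063372;  1/√3189 = 0.017708
W = 10·12.5·(0.063372 − 0.017708) = 5.7080 kWh/t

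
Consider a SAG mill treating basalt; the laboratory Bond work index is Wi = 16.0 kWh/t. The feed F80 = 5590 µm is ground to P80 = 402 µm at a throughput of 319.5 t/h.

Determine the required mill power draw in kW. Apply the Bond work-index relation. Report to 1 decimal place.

P = 1865.9 kW

W = 10·Wi·(P80^(-½) − F80^(-½))
W = 10·16.0·(1/√402 − 1/√5590) = 10·16.0·(0.036500) = 5.8401 kWh/t
Power = W × throughput = 5.8401 kWh/t × 319.5 t/h = 1865.9 kW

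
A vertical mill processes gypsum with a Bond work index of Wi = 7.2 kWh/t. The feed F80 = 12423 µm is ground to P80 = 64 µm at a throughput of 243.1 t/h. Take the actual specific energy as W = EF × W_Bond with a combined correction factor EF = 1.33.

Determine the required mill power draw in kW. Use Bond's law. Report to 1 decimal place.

P = 2701.0 kW

W = 10 Wi / √P80 − 10 Wi / √F80
W = 10·7.2·(1/√64 − 1/√12423) = 10·7.2·(0.116028) = 8.3540 kWh/t
W_actual = 1.33 × 8.3540 = 11.1108 kWh/t
P = W·T = 11.1108·243.1 = 2701.0 kW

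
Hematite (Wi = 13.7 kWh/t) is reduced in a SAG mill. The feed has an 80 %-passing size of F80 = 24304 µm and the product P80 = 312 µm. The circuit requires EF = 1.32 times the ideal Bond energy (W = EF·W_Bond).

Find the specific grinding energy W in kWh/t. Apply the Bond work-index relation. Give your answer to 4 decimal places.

W = 9.0781 kWh/t

W = 10·Wi·(P80^(-½) − F80^(-½))
1/√312 = 0.056614;  1/√24304 = 0.006414
W = 10·13.7·(0.056614 − 0.006414) = 6.8773 kWh/t
With EF = 1.32: W = 6.8773·1.32 = 9.0781 kWh/t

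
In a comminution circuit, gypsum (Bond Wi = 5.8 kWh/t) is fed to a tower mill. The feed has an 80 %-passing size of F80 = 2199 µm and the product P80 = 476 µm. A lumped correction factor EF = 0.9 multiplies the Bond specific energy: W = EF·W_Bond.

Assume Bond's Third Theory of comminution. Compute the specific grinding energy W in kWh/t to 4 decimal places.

Bond: W = 10·Wi·(1/√P80 − 1/√F80)
1/√476 = 0.045835;  1/√2199 = 0.021325
W = 10·5.8·(0.045835 − 0.021325) = 1.4216 kWh/t
Apply correction: 1.4216 × 0.9 = 1.2794 kWh/t

W = 1.2794 kWh/t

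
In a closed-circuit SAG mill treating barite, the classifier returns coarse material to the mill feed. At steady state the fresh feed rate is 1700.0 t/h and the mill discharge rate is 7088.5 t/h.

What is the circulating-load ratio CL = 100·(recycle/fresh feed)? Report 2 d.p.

M = F + R at steady state, so:
R = M − F = 7088.5 − 1700.0 = 5388.5 t/h
CL = 100·R/F = 100·5388.5/1700.0 = 316.97 %

CL = 316.97 %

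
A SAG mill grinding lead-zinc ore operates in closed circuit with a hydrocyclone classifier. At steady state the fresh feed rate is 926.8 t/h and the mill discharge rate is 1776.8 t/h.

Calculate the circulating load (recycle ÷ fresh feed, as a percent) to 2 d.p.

Mill node: discharge = fresh + recycle.
R = M − F = 1776.8 − 926.8 = 850.0 t/h
CL = 100·R/F = 100·850.0/926.8 = 91.71 %

CL = 91.71 %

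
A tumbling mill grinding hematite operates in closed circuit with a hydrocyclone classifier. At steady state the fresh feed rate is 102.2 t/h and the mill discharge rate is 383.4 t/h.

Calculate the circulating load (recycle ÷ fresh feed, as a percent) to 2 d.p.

Steady state: M = F + R.
R = M − F = 383.4 − 102.2 = 281.2 t/h
CL = 100·R/F = 100·281.2/102.2 = 275.15 %

CL = 275.15 %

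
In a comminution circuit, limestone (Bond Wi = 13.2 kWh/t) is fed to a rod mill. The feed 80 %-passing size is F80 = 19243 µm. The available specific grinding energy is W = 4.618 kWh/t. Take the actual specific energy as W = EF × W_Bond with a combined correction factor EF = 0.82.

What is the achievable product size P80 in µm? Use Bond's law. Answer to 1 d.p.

P80 = 402.0 µm

W = 10 Wi (P80^-0.5 − F80^-0.5)
W_Bond = W / EF = 4.618 / 0.82 = 5.6317 kWh/t
P80^(−½) = W_Bond/(10 Wi) + F80^(−½)
  = 5.6317/(10·13.2) + 1/√19243 = 0.042664 + 0.007209 = 0.049873
P80 = (1/0.049873)² = 20.0508² = 402.04 µm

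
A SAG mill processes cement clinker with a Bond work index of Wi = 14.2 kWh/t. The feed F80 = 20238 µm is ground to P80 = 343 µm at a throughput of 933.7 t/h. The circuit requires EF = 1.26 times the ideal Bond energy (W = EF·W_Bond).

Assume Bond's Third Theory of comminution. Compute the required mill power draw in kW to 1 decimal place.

W = 10·Wi·(P80^(-½) − F80^(-½))
W = 10·14.2·(1/√343 − 1/√20238) = 10·14.2·(0.046966) = 6.6691 kWh/t
W_actual = 1.26 × 6.6691 = 8.4031 kWh/t
P_mill = W·ṁ = 8.4031·933.7 = 7846.0 kW

P = 7846.0 kW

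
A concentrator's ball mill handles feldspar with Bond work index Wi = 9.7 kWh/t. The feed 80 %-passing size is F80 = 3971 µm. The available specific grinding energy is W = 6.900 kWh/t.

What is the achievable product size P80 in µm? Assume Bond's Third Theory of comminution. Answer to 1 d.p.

P80 = 132.1 µm

W_Bond = 10·Wi·(1/√P₈₀ − 1/√F₈₀)
⇒ 1/√P80 = W/(10·Wi) + 1/√F80
  = 6.9000/(10·9.7) + 1/√3971 = 0.071134 + 0.015869 = 0.087003
P80 = (1/0.087003)² = 11.4939² = 132.11 µm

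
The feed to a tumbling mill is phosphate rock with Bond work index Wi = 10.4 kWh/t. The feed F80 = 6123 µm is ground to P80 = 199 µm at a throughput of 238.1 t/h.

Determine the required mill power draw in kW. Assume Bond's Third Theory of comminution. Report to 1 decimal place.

Bond: W = 10·Wi·(1/√P80 − 1/√F80)
W = 10·10.4·(1/√199 − 1/√6123) = 10·10.4·(0.058109) = 6.0433 kWh/t
P = W·T = 6.0433·238.1 = 1438.9 kW

P = 1438.9 kW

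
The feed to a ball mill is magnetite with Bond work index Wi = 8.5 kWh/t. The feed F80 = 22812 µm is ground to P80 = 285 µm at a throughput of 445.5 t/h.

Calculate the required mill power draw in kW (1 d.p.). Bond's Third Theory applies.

P = 1992.4 kW

W = 10 Wi (1/√P80 − 1/√F80)  [Bond]
W = 10·8.5·(1/√285 − 1/√22812) = 10·8.5·(0.052614) = 4.4722 kWh/t
P = W·T = 4.4722·445.5 = 1992.4 kW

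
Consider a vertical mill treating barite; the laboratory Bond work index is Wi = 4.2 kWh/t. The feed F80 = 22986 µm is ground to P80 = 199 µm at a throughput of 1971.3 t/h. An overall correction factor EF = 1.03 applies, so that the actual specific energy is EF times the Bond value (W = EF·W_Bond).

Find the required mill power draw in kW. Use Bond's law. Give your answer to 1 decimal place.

P = 5482.7 kW

W_Bond = 10·Wi·(1/√P₈₀ − 1/√F₈₀)
W = 10·4.2·(1/√199 − 1/√22986) = 10·4.2·(0.064292) = 2.7003 kWh/t
With EF = 1.03: W = 2.7003·1.03 = 2.7813 kWh/t
P = W·T = 2.7813·1971.3 = 5482.7 kW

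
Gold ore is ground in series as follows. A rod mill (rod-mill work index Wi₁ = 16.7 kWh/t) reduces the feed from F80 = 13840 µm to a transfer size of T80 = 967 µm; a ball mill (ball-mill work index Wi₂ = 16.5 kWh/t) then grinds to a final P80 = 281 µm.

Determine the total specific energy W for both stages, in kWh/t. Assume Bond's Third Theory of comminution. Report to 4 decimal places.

W = 10 Wi / √P80 − 10 Wi / √F80
Stage 1 (13840→967 µm, Wi₁=16.7): W₁ = 10·16.7·(0.032158 − 0.008500) = 3.9508 kWh/t
Stage 2 (967→281 µm, Wi₂=16.5): W₂ = 10·16.5·(0.059655 − 0.032158) = 4.5370 kWh/t
W = W₁ + W₂ = 3.9508 + 4.5370 = 8.4878 kWh/t

W = 8.4878 kWh/t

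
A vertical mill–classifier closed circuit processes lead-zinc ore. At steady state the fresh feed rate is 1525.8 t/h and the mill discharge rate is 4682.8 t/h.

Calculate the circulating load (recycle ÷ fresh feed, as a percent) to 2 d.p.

M = F + R at steady state, so:
R = M − F = 4682.8 − 1525.8 = 3157.0 t/h
CL = 100·R/F = 100·3157.0/1525.8 = 206.91 %

CL = 206.91 %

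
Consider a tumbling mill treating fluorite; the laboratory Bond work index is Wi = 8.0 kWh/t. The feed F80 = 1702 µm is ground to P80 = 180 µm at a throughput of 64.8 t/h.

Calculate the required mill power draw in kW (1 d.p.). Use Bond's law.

Bond: W = 10·Wi·(1/√P80 − 1/√F80)
W = 10·8.0·(1/√180 − 1/√1702) = 10·8.0·(0.050296) = 4.0237 kWh/t
P = W·T = 4.0237·64.8 = 260.7 kW

P = 260.7 kW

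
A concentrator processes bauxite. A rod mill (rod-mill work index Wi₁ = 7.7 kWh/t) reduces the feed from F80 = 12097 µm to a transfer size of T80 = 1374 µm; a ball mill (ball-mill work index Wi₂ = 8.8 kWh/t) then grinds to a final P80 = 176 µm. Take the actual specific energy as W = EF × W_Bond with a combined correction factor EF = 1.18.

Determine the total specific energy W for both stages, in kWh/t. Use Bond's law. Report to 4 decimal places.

W = 6.6510 kWh/t

Bond:  W = 10 Wi (1/√P − 1/√F)
Stage 1 (12097→1374 µm, Wi₁=7.7): W₁ = 10·7.7·(0.026978 − 0.009092) = 1.3772 kWh/t
Stage 2 (1374→176 µm, Wi₂=8.8): W₂ = 10·8.8·(0.075378 − 0.026978) = 4.2592 kWh/t
W = W₁ + W₂ = 1.3772 + 4.2592 = 5.6364 kWh/t
With EF = 1.18: W = 5.6364·1.18 = 6.6510 kWh/t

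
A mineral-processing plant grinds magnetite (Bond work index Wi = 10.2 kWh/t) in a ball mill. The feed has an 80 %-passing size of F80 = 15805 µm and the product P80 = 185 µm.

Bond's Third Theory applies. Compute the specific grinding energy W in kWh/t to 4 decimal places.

W = 6.6878 kWh/t

Bond: W = 10·Wi·(1/√P80 − 1/√F80)
1/√185 = 0.073521;  1/√15805 = 0.007954
W = 10·10.2·(0.073521 − 0.007954) = 6.6878 kWh/t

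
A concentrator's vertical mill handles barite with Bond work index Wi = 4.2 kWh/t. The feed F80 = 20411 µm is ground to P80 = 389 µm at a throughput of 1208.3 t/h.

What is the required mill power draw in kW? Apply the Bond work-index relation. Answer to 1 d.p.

Bond: W = 10·Wi·(1/√P80 − 1/√F80)
W = 10·4.2·(1/√389 − 1/√20411) = 10·4.2·(0.043702) = 1.8355 kWh/t
Power = W × throughput = 1.8355 kWh/t × 1208.3 t/h = 2217.8 kW

P = 2217.8 kW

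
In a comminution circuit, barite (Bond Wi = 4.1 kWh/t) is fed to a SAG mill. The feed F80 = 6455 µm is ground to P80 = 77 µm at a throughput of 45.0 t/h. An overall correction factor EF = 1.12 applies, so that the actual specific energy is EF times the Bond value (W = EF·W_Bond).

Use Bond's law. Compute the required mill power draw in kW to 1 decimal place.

P = 209.8 kW

W_Bond = 10·Wi·(1/√P₈₀ − 1/√F₈₀)
W = 10·4.1·(1/√77 − 1/√6455) = 10·4.1·(0.101514) = 4.1621 kWh/t
Corrected W = EF·W_Bond = 1.12·4.1621 = 4.6615 kWh/t
P = W·T = 4.6615·45.0 = 209.8 kW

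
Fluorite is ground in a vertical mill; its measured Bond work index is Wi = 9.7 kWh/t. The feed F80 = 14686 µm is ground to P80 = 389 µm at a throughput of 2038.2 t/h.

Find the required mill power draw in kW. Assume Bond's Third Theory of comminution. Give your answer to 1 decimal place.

W = 10 Wi / √P80 − 10 Wi / √F80
W = 10·9.7·(1/√389 − 1/√14686) = 10·9.7·(0.042450) = 4.1177 kWh/t
Mill draw = 4.1177 × 2038.2 = 8392.6 kW

P = 8392.6 kW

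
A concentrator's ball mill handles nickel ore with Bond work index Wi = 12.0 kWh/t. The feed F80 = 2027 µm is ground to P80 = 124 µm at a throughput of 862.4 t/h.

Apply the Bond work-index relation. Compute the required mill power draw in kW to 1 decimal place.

P = 6994.9 kW

W_Bond = 10·Wi·(1/√P₈₀ − 1/√F₈₀)
W = 10·12.0·(1/√124 − 1/√2027) = 10·12.0·(0.067591) = 8.1110 kWh/t
P = W·T = 8.1110·862.4 = 6994.9 kW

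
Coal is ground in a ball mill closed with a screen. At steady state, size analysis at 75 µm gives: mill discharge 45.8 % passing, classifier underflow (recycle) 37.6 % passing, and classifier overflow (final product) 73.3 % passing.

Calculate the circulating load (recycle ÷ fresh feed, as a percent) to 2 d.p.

CL = 335.37 %

Balance %-passing 75 µm (r = R/F):
(1+r)d = ru + o → r = (o−d)/(d−u)
r = (73.3 − 45.8)/(45.8 − 37.6) = 27.5/8.2 = 3.3537
CL = 100·r = 335.37 %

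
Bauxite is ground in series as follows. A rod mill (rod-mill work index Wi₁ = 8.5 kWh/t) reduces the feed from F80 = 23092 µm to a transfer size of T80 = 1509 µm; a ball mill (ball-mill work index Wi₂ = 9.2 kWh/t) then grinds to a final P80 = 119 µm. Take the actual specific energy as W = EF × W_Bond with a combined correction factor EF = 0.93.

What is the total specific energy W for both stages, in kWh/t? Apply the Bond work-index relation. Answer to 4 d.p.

W = 7.1555 kWh/t

Bond: W = 10·Wi·(1/√P80 − 1/√F80)
Stage 1 (23092→1509 µm, Wi₁=8.5): W₁ = 10·8.5·(0.025743 − 0.006581) = 1.6288 kWh/t
Stage 2 (1509→119 µm, Wi₂=9.2): W₂ = 10·9.2·(0.091670 − 0.025743) = 6.0653 kWh/t
W = W₁ + W₂ = 1.6288 + 6.0653 = 7.6941 kWh/t
Corrected W = EF·W_Bond = 0.93·7.6941 = 7.1555 kWh/t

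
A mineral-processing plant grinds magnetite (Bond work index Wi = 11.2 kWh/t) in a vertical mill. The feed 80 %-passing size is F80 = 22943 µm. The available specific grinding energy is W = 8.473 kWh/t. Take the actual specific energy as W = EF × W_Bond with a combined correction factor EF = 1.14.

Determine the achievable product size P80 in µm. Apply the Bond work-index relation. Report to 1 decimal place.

P80 = 187.8 µm

Bond:  W = 10 Wi (1/√P − 1/√F)
W_Bond = W / EF = 8.473 / 1.14 = 7.4325 kWh/t
P80^-0.5 = F80^-0.5 + W_Bond/(10 Wi)
  = 7.4325/(10·11.2) + 1/√22943 = 0.066361 + 0.006602 = 0.072963
P80 = (1/0.072963)² = 13.7055² = 187.84 µm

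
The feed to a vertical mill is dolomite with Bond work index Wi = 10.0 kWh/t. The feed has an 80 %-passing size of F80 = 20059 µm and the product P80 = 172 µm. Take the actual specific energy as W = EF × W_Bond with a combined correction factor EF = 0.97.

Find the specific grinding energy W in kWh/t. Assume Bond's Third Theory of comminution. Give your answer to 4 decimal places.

W = 6.7113 kWh/t

Bond: W = 10·Wi·(1/√P80 − 1/√F80)
1/√172 = 0.076249;  1/√20059 = 0.007061
W = 10·10.0·(0.076249 − 0.007061) = 6.9189 kWh/t
Corrected W = EF·W_Bond = 0.97·6.9189 = 6.7113 kWh/t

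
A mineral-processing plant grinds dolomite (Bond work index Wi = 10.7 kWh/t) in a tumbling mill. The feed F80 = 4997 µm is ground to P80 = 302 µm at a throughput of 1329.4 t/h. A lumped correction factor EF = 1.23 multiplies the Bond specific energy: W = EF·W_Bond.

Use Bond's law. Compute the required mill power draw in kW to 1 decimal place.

W = 10 Wi (1/√P80 − 1/√F80)  [Bond]
W = 10·10.7·(1/√302 − 1/√4997) = 10·10.7·(0.043397) = 4.6435 kWh/t
Corrected W = EF·W_Bond = 1.23·4.6435 = 5.7115 kWh/t
P_mill = W·ṁ = 5.7115·1329.4 = 7592.9 kW

P = 7592.9 kW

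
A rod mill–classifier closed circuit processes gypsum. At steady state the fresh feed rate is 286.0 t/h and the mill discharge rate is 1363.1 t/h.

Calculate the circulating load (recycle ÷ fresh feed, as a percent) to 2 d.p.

CL = 376.61 %

Discharge = new feed + return, hence
R = M − F = 1363.1 − 286.0 = 1077.1 t/h
CL = 100·R/F = 100·1077.1/286.0 = 376.61 %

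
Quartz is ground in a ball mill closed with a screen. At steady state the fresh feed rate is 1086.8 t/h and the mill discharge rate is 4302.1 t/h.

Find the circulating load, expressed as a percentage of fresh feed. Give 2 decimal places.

CL = 295.85 %

Mill node: discharge = fresh + recycle.
R = M − F = 4302.1 − 1086.8 = 3215.3 t/h
CL = 100·R/F = 100·3215.3/1086.8 = 295.85 %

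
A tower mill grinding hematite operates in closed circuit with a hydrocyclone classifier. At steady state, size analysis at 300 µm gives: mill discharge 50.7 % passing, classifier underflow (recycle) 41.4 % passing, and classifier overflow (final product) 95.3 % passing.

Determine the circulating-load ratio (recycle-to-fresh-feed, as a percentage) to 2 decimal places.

CL = 479.57 %

Let r = R/F. Size balance at 300 µm:
(1+r)·d = r·u + o ⇒ r = (o−d)/(d−u)
r = (95.3 − 50.7)/(50.7 − 41.4) = 44.6/9.3 = 4.7957
CL = 100·r = 479.57 %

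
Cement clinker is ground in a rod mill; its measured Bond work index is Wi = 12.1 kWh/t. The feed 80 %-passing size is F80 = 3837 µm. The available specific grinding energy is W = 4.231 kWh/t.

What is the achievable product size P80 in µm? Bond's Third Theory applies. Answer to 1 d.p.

P80 = 382.8 µm

Bond:  W = 10 Wi (1/√P − 1/√F)
P80^(−½) = W/(10 Wi) + F80^(−½)
  = 4.2310/(10·12.1) + 1/√3837 = 0.034967 + 0.016144 = 0.051111
P80 = (1/0.051111)² = 19.5654² = 382.80 µm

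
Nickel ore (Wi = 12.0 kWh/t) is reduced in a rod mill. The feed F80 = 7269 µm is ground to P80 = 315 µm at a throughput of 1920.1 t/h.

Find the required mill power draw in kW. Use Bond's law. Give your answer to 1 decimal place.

P = 10279.7 kW

Bond:  W = 10 Wi (1/√P − 1/√F)
W = 10·12.0·(1/√315 − 1/√7269) = 10·12.0·(0.044615) = 5.3537 kWh/t
Mill draw = 5.3537 × 1920.1 = 10279.7 kW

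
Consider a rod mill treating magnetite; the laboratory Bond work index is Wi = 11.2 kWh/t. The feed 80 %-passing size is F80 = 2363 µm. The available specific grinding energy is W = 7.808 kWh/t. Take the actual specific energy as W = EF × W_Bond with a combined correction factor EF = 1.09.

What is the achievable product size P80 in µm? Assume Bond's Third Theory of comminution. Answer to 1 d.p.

W = 10·Wi·(P80^(-½) − F80^(-½))
W_Bond = W / EF = 7.808 / 1.09 = 7.1633 kWh/t
P80^-0.5 = F80^-0.5 + W_Bond/(10 Wi)
  = 7.1633/(10·11.2) + 1/√2363 = 0.063958 + 0.020572 = 0.084530
P80 = (1/0.084530)² = 11.8302² = 139.95 µm

P80 = 140.0 µm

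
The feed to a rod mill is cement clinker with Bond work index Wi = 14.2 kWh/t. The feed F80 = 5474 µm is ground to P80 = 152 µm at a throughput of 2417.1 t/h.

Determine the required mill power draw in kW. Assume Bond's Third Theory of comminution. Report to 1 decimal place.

P = 23200.4 kW

W = 10 Wi / √P80 − 10 Wi / √F80
W = 10·14.2·(1/√152 − 1/√5474) = 10·14.2·(0.067595) = 9.5985 kWh/t
P = W·T = 9.5985·2417.1 = 23200.4 kW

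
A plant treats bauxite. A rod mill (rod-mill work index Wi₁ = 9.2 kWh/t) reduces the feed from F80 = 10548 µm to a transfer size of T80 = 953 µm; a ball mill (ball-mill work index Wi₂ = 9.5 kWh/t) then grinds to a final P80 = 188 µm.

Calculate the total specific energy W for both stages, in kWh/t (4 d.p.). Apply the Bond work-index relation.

W = 10·Wi·[P80^(−½) − F80^(−½)]
Stage 1 (10548→953 µm, Wi₁=9.2): W₁ = 10·9.2·(0.032393 − 0.009737) = 2.0844 kWh/t
Stage 2 (953→188 µm, Wi₂=9.5): W₂ = 10·9.5·(0.072932 − 0.032393) = 3.8512 kWh/t
W = W₁ + W₂ = 2.0844 + 3.8512 = 5.9356 kWh/t

W = 5.9356 kWh/t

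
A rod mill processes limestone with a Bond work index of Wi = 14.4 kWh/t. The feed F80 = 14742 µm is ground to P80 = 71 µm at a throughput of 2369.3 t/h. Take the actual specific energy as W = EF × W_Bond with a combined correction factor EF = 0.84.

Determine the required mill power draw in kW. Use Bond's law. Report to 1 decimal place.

P = 31651.6 kW

W = 10 Wi / √P80 − 10 Wi / √F80
W = 10·14.4·(1/√71 − 1/√14742) = 10·14.4·(0.110442) = 15.9037 kWh/t
Corrected W = EF·W_Bond = 0.84·15.9037 = 13.3591 kWh/t
Mill draw = 13.3591 × 2369.3 = 31651.6 kW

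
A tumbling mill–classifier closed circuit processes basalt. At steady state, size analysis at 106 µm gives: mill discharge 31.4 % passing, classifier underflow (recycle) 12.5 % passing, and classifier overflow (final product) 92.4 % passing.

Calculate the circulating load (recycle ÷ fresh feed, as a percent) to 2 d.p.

Mass balance on the −106 µm fraction:
(1+r)d = ru + o → r = (o−d)/(d−u)
r = (92.4 − 31.4)/(31.4 − 12.5) = 61.0/18.9 = 3.2275
CL = 100·r = 322.75 %

CL = 322.75 %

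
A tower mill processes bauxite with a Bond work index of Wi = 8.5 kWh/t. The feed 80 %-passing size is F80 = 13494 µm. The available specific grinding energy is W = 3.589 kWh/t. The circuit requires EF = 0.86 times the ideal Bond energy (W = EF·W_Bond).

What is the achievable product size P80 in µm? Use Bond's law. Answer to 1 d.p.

P80 = 300.3 µm

W = 10 Wi / √P80 − 10 Wi / √F80
W_Bond = W / EF = 3.589 / 0.86 = 4.1733 kWh/t
1/√P80 = 1/√F80 + W_Bond/(10·Wi)
  = 4.1733/(10·8.5) + 1/√13494 = 0.049097 + 0.008609 = 0.057706
P80 = (1/0.057706)² = 17.3293² = 300.31 µm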